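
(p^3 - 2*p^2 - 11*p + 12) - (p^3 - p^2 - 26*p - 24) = -p^2 + 15*p + 36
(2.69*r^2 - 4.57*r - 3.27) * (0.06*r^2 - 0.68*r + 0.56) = 0.1614*r^4 - 2.1034*r^3 + 4.4178*r^2 - 0.3356*r - 1.8312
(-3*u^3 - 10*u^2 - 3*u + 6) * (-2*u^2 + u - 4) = 6*u^5 + 17*u^4 + 8*u^3 + 25*u^2 + 18*u - 24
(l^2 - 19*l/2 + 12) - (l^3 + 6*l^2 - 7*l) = -l^3 - 5*l^2 - 5*l/2 + 12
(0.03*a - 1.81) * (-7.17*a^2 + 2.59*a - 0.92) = -0.2151*a^3 + 13.0554*a^2 - 4.7155*a + 1.6652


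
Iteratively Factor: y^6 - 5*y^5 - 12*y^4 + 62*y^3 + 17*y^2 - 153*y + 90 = (y + 2)*(y^5 - 7*y^4 + 2*y^3 + 58*y^2 - 99*y + 45) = (y - 5)*(y + 2)*(y^4 - 2*y^3 - 8*y^2 + 18*y - 9) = (y - 5)*(y - 1)*(y + 2)*(y^3 - y^2 - 9*y + 9) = (y - 5)*(y - 1)^2*(y + 2)*(y^2 - 9) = (y - 5)*(y - 1)^2*(y + 2)*(y + 3)*(y - 3)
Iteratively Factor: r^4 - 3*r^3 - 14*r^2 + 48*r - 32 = (r + 4)*(r^3 - 7*r^2 + 14*r - 8) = (r - 2)*(r + 4)*(r^2 - 5*r + 4) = (r - 2)*(r - 1)*(r + 4)*(r - 4)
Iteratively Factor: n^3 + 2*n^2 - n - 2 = (n - 1)*(n^2 + 3*n + 2) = (n - 1)*(n + 2)*(n + 1)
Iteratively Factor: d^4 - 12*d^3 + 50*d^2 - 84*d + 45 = (d - 5)*(d^3 - 7*d^2 + 15*d - 9) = (d - 5)*(d - 3)*(d^2 - 4*d + 3) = (d - 5)*(d - 3)^2*(d - 1)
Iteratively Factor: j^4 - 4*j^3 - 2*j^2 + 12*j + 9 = (j + 1)*(j^3 - 5*j^2 + 3*j + 9) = (j - 3)*(j + 1)*(j^2 - 2*j - 3) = (j - 3)*(j + 1)^2*(j - 3)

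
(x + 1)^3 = x^3 + 3*x^2 + 3*x + 1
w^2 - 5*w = w*(w - 5)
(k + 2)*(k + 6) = k^2 + 8*k + 12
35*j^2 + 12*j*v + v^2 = (5*j + v)*(7*j + v)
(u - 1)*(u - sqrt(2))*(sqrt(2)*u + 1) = sqrt(2)*u^3 - sqrt(2)*u^2 - u^2 - sqrt(2)*u + u + sqrt(2)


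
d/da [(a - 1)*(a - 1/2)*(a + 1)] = 3*a^2 - a - 1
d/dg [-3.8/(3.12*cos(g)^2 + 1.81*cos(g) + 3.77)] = -(23.712*cos(g) + 6.878)*sin(g)/(3.12*cos(g)^2 + 1.81*cos(g) + 3.77)^2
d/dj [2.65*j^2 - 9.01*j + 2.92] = 5.3*j - 9.01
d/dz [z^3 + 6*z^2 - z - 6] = 3*z^2 + 12*z - 1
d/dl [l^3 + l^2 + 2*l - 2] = 3*l^2 + 2*l + 2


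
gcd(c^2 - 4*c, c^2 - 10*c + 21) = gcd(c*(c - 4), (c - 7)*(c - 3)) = 1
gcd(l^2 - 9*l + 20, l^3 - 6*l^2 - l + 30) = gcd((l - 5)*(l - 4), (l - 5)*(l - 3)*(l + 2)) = l - 5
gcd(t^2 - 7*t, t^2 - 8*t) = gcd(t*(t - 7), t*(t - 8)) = t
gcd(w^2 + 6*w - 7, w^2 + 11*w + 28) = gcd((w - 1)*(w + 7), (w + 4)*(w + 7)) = w + 7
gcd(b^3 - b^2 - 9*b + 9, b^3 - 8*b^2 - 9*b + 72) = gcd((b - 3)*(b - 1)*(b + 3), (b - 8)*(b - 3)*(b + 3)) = b^2 - 9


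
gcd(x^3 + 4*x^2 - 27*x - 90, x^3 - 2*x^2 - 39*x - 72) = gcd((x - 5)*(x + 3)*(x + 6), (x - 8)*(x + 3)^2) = x + 3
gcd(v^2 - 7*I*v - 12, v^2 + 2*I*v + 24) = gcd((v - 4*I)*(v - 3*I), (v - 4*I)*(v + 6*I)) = v - 4*I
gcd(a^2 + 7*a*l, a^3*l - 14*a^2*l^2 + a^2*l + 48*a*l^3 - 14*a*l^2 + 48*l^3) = 1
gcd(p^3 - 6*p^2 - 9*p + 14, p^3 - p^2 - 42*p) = p - 7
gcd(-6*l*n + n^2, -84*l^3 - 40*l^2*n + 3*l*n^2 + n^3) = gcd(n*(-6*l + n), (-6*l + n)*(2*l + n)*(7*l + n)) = 6*l - n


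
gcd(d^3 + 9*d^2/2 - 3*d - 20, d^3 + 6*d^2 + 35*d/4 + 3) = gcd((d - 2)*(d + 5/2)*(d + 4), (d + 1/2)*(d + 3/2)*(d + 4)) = d + 4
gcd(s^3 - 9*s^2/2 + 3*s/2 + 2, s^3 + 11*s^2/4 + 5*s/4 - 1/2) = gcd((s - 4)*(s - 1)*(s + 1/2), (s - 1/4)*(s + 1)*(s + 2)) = 1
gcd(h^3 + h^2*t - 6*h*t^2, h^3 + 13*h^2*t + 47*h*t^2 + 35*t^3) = 1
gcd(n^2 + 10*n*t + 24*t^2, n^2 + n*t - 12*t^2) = n + 4*t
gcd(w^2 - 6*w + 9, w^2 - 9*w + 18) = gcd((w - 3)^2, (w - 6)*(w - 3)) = w - 3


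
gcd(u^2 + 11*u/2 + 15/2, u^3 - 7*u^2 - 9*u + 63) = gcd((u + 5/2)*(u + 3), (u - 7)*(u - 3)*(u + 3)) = u + 3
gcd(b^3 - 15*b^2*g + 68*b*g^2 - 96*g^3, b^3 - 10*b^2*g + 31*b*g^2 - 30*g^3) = b - 3*g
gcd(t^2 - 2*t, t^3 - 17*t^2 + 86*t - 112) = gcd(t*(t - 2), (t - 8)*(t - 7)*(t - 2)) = t - 2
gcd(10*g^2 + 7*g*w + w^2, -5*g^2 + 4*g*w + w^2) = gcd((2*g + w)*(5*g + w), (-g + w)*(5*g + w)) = 5*g + w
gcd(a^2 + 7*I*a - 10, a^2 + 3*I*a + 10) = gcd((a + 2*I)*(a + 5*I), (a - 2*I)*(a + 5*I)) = a + 5*I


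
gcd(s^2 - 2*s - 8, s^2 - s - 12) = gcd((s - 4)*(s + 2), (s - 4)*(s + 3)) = s - 4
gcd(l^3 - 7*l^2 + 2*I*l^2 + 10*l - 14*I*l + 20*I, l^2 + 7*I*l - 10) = l + 2*I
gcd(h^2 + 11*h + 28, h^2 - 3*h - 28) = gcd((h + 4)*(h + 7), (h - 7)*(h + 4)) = h + 4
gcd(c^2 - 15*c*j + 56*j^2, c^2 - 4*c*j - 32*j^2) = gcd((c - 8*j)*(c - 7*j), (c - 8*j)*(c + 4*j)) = c - 8*j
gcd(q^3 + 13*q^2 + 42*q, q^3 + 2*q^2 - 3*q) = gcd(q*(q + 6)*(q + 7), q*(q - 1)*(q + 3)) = q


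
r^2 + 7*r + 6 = (r + 1)*(r + 6)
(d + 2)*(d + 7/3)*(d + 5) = d^3 + 28*d^2/3 + 79*d/3 + 70/3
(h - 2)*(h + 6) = h^2 + 4*h - 12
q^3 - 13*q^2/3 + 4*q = q*(q - 3)*(q - 4/3)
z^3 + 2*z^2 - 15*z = z*(z - 3)*(z + 5)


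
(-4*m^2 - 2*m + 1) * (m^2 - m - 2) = -4*m^4 + 2*m^3 + 11*m^2 + 3*m - 2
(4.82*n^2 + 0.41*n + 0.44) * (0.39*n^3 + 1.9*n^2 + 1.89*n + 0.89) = 1.8798*n^5 + 9.3179*n^4 + 10.0604*n^3 + 5.9007*n^2 + 1.1965*n + 0.3916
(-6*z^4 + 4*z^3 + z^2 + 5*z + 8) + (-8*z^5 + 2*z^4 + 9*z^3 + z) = -8*z^5 - 4*z^4 + 13*z^3 + z^2 + 6*z + 8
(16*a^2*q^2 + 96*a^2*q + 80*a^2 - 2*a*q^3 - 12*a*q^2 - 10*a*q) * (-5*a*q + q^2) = -80*a^3*q^3 - 480*a^3*q^2 - 400*a^3*q + 26*a^2*q^4 + 156*a^2*q^3 + 130*a^2*q^2 - 2*a*q^5 - 12*a*q^4 - 10*a*q^3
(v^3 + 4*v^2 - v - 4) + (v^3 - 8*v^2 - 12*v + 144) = 2*v^3 - 4*v^2 - 13*v + 140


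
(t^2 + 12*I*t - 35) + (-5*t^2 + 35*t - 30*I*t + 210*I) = -4*t^2 + 35*t - 18*I*t - 35 + 210*I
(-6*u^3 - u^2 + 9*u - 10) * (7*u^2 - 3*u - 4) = -42*u^5 + 11*u^4 + 90*u^3 - 93*u^2 - 6*u + 40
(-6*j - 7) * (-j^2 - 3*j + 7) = 6*j^3 + 25*j^2 - 21*j - 49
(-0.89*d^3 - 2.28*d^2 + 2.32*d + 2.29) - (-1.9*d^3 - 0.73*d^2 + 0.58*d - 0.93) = 1.01*d^3 - 1.55*d^2 + 1.74*d + 3.22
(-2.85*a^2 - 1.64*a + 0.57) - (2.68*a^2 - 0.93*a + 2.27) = -5.53*a^2 - 0.71*a - 1.7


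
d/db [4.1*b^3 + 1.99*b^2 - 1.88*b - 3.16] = 12.3*b^2 + 3.98*b - 1.88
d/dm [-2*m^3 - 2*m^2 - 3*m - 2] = -6*m^2 - 4*m - 3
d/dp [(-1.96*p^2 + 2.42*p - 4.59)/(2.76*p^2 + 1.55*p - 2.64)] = (-9.7172*p^2 + 35.6856*p + 0.7257)/(7.6176*p^4 + 8.556*p^3 - 12.1703*p^2 - 8.184*p + 6.9696)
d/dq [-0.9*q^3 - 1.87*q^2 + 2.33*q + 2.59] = -2.7*q^2 - 3.74*q + 2.33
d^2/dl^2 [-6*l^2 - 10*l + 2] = -12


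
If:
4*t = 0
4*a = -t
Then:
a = 0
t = 0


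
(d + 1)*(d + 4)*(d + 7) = d^3 + 12*d^2 + 39*d + 28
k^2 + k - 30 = (k - 5)*(k + 6)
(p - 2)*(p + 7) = p^2 + 5*p - 14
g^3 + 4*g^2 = g^2*(g + 4)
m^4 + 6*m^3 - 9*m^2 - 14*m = m*(m - 2)*(m + 1)*(m + 7)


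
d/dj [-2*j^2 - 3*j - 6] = -4*j - 3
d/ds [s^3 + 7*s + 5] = 3*s^2 + 7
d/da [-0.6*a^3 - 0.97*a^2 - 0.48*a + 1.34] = -1.8*a^2 - 1.94*a - 0.48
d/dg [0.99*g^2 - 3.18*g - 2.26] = 1.98*g - 3.18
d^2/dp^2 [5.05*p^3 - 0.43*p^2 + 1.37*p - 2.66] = 30.3*p - 0.86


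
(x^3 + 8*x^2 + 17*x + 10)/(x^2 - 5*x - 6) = (x^2 + 7*x + 10)/(x - 6)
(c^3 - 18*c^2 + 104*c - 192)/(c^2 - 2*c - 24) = (c^2 - 12*c + 32)/(c + 4)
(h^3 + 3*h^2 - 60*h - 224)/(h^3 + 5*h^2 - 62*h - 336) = (h + 4)/(h + 6)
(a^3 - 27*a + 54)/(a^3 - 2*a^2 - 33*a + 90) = (a - 3)/(a - 5)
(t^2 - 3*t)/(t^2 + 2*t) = (t - 3)/(t + 2)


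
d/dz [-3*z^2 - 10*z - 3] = -6*z - 10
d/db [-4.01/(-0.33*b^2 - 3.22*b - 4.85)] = (-2.6466*b - 12.9122)/(0.33*b^2 + 3.22*b + 4.85)^2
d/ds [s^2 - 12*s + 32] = 2*s - 12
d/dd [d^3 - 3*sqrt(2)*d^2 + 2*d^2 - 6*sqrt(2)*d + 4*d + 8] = 3*d^2 - 6*sqrt(2)*d + 4*d - 6*sqrt(2) + 4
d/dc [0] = 0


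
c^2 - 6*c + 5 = (c - 5)*(c - 1)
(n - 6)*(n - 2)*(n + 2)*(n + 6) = n^4 - 40*n^2 + 144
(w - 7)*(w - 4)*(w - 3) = w^3 - 14*w^2 + 61*w - 84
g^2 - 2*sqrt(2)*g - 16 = (g - 4*sqrt(2))*(g + 2*sqrt(2))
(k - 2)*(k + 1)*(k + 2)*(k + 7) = k^4 + 8*k^3 + 3*k^2 - 32*k - 28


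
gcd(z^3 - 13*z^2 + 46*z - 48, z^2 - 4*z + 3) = z - 3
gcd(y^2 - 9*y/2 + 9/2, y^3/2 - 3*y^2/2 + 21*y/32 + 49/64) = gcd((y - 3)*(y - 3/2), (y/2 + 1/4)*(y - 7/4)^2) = 1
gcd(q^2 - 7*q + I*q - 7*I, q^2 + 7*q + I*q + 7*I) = q + I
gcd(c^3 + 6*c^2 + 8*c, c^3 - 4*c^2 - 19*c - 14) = c + 2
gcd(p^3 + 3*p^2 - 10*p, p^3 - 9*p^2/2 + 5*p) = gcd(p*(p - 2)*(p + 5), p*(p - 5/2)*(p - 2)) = p^2 - 2*p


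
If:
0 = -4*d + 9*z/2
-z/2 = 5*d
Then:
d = 0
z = 0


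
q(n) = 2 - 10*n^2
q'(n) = -20*n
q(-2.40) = -55.60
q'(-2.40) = 48.00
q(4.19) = -173.56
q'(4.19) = -83.80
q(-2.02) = -38.80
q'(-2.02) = 40.40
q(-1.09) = -9.88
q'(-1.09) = 21.80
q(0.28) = 1.22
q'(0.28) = -5.60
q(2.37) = -54.17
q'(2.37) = -47.40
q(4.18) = -172.72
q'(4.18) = -83.60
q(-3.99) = -157.20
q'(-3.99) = 79.80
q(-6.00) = -358.00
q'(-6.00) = 120.00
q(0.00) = 2.00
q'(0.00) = 0.00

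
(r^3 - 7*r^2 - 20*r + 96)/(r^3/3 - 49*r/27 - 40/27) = 27*(-r^3 + 7*r^2 + 20*r - 96)/(-9*r^3 + 49*r + 40)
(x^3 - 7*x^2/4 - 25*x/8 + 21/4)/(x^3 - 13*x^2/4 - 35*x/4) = (x^2 - 7*x/2 + 3)/(x*(x - 5))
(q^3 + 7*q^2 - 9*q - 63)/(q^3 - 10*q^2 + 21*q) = (q^2 + 10*q + 21)/(q*(q - 7))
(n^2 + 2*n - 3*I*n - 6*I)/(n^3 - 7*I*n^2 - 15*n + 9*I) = (n + 2)/(n^2 - 4*I*n - 3)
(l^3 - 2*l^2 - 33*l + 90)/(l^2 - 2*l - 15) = (l^2 + 3*l - 18)/(l + 3)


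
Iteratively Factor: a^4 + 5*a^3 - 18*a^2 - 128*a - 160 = (a + 2)*(a^3 + 3*a^2 - 24*a - 80) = (a + 2)*(a + 4)*(a^2 - a - 20) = (a + 2)*(a + 4)^2*(a - 5)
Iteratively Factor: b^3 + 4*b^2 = (b)*(b^2 + 4*b) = b*(b + 4)*(b)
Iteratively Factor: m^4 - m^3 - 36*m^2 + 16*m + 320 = (m - 5)*(m^3 + 4*m^2 - 16*m - 64) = (m - 5)*(m + 4)*(m^2 - 16) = (m - 5)*(m - 4)*(m + 4)*(m + 4)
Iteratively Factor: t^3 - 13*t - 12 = (t + 3)*(t^2 - 3*t - 4) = (t - 4)*(t + 3)*(t + 1)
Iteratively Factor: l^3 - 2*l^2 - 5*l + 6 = (l - 3)*(l^2 + l - 2) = (l - 3)*(l - 1)*(l + 2)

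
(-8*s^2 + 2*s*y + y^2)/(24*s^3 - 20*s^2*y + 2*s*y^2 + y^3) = (4*s + y)/(-12*s^2 + 4*s*y + y^2)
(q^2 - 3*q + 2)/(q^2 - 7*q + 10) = (q - 1)/(q - 5)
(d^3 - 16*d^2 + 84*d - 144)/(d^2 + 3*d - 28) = (d^2 - 12*d + 36)/(d + 7)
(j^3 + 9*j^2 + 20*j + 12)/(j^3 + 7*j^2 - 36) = (j^2 + 3*j + 2)/(j^2 + j - 6)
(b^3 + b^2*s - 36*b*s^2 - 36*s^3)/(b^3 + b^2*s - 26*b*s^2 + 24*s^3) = (b^2 - 5*b*s - 6*s^2)/(b^2 - 5*b*s + 4*s^2)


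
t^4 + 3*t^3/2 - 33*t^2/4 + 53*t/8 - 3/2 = (t - 3/2)*(t - 1/2)^2*(t + 4)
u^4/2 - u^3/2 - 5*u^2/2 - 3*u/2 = u*(u/2 + 1/2)*(u - 3)*(u + 1)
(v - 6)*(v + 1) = v^2 - 5*v - 6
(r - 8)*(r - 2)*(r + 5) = r^3 - 5*r^2 - 34*r + 80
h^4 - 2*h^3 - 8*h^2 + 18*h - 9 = (h - 3)*(h - 1)^2*(h + 3)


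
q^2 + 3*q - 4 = (q - 1)*(q + 4)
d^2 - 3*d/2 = d*(d - 3/2)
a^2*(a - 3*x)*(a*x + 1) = a^4*x - 3*a^3*x^2 + a^3 - 3*a^2*x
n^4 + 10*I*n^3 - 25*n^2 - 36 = (n - I)*(n + 2*I)*(n + 3*I)*(n + 6*I)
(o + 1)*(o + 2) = o^2 + 3*o + 2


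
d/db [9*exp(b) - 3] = 9*exp(b)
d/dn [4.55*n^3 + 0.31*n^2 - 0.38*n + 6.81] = 13.65*n^2 + 0.62*n - 0.38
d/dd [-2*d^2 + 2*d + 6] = 2 - 4*d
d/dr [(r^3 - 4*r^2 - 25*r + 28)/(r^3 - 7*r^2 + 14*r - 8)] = 3*(-r^2 + 24*r - 64)/(r^4 - 12*r^3 + 52*r^2 - 96*r + 64)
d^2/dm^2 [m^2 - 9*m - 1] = 2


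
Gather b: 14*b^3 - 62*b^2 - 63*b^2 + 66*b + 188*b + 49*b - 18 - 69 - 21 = 14*b^3 - 125*b^2 + 303*b - 108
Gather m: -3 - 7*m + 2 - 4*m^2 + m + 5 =-4*m^2 - 6*m + 4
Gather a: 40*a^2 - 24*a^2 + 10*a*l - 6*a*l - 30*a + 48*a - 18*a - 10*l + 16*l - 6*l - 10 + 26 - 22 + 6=16*a^2 + 4*a*l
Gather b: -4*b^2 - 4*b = -4*b^2 - 4*b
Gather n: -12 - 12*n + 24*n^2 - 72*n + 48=24*n^2 - 84*n + 36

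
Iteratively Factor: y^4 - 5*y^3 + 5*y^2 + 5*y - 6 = (y + 1)*(y^3 - 6*y^2 + 11*y - 6) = (y - 2)*(y + 1)*(y^2 - 4*y + 3) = (y - 3)*(y - 2)*(y + 1)*(y - 1)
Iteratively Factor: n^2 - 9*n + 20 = (n - 4)*(n - 5)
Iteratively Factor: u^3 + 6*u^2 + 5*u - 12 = (u - 1)*(u^2 + 7*u + 12) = (u - 1)*(u + 4)*(u + 3)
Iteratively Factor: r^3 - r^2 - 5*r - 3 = (r + 1)*(r^2 - 2*r - 3) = (r - 3)*(r + 1)*(r + 1)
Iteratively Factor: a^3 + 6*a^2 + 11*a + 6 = (a + 3)*(a^2 + 3*a + 2) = (a + 1)*(a + 3)*(a + 2)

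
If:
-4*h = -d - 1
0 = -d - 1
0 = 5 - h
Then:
No Solution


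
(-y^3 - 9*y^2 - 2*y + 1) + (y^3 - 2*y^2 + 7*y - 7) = -11*y^2 + 5*y - 6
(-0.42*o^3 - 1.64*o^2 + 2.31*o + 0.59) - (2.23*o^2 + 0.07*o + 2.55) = -0.42*o^3 - 3.87*o^2 + 2.24*o - 1.96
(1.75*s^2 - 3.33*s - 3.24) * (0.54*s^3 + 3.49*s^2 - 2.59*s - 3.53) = 0.945*s^5 + 4.3093*s^4 - 17.9038*s^3 - 8.8604*s^2 + 20.1465*s + 11.4372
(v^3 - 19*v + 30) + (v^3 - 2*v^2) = 2*v^3 - 2*v^2 - 19*v + 30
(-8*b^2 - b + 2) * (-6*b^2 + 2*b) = 48*b^4 - 10*b^3 - 14*b^2 + 4*b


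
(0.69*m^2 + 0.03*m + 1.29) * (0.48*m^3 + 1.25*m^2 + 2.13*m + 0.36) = 0.3312*m^5 + 0.8769*m^4 + 2.1264*m^3 + 1.9248*m^2 + 2.7585*m + 0.4644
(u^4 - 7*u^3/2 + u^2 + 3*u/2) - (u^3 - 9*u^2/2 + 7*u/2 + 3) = u^4 - 9*u^3/2 + 11*u^2/2 - 2*u - 3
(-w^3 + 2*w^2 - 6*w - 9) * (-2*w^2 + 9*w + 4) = 2*w^5 - 13*w^4 + 26*w^3 - 28*w^2 - 105*w - 36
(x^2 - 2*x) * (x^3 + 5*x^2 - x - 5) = x^5 + 3*x^4 - 11*x^3 - 3*x^2 + 10*x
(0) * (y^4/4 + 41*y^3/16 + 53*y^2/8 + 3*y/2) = 0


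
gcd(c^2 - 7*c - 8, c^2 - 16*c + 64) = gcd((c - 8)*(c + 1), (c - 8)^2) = c - 8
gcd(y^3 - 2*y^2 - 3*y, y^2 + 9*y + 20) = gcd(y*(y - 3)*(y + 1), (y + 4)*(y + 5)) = 1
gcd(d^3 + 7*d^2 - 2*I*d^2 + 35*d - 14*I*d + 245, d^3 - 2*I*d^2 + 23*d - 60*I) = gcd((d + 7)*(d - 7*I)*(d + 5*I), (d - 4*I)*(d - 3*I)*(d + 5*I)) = d + 5*I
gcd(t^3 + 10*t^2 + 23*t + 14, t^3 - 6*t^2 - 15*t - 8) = t + 1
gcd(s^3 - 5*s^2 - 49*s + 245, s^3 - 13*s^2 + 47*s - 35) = s^2 - 12*s + 35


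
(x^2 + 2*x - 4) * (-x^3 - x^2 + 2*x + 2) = -x^5 - 3*x^4 + 4*x^3 + 10*x^2 - 4*x - 8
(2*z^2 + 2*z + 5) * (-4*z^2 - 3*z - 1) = -8*z^4 - 14*z^3 - 28*z^2 - 17*z - 5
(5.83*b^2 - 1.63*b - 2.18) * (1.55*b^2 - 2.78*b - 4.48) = 9.0365*b^4 - 18.7339*b^3 - 24.966*b^2 + 13.3628*b + 9.7664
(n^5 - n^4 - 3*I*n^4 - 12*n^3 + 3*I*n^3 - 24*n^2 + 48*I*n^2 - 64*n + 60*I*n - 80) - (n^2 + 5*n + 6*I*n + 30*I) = n^5 - n^4 - 3*I*n^4 - 12*n^3 + 3*I*n^3 - 25*n^2 + 48*I*n^2 - 69*n + 54*I*n - 80 - 30*I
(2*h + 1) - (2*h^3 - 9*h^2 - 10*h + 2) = -2*h^3 + 9*h^2 + 12*h - 1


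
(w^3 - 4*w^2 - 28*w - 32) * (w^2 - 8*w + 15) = w^5 - 12*w^4 + 19*w^3 + 132*w^2 - 164*w - 480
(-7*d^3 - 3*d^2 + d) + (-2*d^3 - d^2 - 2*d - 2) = -9*d^3 - 4*d^2 - d - 2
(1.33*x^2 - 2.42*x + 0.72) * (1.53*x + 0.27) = 2.0349*x^3 - 3.3435*x^2 + 0.4482*x + 0.1944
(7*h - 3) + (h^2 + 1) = h^2 + 7*h - 2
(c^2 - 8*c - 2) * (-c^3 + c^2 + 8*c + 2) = -c^5 + 9*c^4 + 2*c^3 - 64*c^2 - 32*c - 4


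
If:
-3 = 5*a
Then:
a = -3/5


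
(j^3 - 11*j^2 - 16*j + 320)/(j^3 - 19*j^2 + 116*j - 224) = (j^2 - 3*j - 40)/(j^2 - 11*j + 28)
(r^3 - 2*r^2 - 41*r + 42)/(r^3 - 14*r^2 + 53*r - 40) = (r^2 - r - 42)/(r^2 - 13*r + 40)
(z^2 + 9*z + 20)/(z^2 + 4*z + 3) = (z^2 + 9*z + 20)/(z^2 + 4*z + 3)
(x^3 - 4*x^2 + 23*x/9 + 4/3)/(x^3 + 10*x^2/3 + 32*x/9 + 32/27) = 3*(9*x^3 - 36*x^2 + 23*x + 12)/(27*x^3 + 90*x^2 + 96*x + 32)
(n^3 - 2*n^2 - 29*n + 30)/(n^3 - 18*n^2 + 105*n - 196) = (n^3 - 2*n^2 - 29*n + 30)/(n^3 - 18*n^2 + 105*n - 196)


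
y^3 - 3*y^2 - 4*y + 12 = (y - 3)*(y - 2)*(y + 2)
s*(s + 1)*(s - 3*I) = s^3 + s^2 - 3*I*s^2 - 3*I*s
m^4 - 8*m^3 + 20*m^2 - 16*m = m*(m - 4)*(m - 2)^2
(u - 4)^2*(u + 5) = u^3 - 3*u^2 - 24*u + 80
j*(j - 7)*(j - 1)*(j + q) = j^4 + j^3*q - 8*j^3 - 8*j^2*q + 7*j^2 + 7*j*q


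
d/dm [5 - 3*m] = -3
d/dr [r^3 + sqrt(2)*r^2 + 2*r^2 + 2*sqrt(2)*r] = 3*r^2 + 2*sqrt(2)*r + 4*r + 2*sqrt(2)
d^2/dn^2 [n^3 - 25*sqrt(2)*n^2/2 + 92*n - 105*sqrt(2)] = 6*n - 25*sqrt(2)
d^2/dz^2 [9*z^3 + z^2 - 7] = 54*z + 2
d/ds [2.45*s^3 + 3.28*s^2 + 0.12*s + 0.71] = 7.35*s^2 + 6.56*s + 0.12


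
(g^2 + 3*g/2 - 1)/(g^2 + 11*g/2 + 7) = (2*g - 1)/(2*g + 7)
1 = 1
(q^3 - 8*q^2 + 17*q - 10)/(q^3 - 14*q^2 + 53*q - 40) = (q - 2)/(q - 8)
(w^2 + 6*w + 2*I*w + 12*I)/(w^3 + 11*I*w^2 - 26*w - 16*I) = (w + 6)/(w^2 + 9*I*w - 8)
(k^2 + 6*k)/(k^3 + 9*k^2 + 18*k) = 1/(k + 3)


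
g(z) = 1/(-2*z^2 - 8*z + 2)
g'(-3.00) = -0.06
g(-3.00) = 0.12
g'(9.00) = 0.00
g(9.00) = 0.00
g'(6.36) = 0.00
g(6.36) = -0.01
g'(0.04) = 2.90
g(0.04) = 0.60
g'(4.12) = 0.01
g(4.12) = -0.02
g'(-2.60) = -0.03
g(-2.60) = 0.11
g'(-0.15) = 0.74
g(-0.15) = 0.32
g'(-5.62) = -0.06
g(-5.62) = -0.06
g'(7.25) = 0.00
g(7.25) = -0.01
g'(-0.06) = 1.27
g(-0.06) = 0.40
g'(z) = (4*z + 8)/(-2*z^2 - 8*z + 2)^2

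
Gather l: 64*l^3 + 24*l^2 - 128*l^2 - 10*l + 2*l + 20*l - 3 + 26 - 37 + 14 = 64*l^3 - 104*l^2 + 12*l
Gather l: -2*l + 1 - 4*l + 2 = 3 - 6*l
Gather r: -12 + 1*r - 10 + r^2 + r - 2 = r^2 + 2*r - 24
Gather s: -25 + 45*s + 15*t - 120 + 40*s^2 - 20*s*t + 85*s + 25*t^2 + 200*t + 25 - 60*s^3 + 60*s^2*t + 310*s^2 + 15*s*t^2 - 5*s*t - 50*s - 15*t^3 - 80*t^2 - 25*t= -60*s^3 + s^2*(60*t + 350) + s*(15*t^2 - 25*t + 80) - 15*t^3 - 55*t^2 + 190*t - 120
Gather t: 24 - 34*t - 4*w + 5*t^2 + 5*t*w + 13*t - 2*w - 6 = 5*t^2 + t*(5*w - 21) - 6*w + 18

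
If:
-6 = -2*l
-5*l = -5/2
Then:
No Solution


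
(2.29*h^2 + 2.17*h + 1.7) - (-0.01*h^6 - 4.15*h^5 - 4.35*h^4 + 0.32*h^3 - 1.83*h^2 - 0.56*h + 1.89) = 0.01*h^6 + 4.15*h^5 + 4.35*h^4 - 0.32*h^3 + 4.12*h^2 + 2.73*h - 0.19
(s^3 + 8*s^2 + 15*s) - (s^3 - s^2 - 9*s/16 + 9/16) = 9*s^2 + 249*s/16 - 9/16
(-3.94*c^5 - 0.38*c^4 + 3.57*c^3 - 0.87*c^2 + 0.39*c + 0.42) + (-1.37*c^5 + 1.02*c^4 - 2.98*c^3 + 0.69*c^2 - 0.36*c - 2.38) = -5.31*c^5 + 0.64*c^4 + 0.59*c^3 - 0.18*c^2 + 0.03*c - 1.96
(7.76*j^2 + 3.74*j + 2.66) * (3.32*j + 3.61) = 25.7632*j^3 + 40.4304*j^2 + 22.3326*j + 9.6026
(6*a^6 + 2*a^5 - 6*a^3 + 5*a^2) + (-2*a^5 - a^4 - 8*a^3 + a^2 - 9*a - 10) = 6*a^6 - a^4 - 14*a^3 + 6*a^2 - 9*a - 10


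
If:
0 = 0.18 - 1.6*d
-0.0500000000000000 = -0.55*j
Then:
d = 0.11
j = 0.09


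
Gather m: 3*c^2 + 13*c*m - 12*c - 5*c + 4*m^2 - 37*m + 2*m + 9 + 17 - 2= 3*c^2 - 17*c + 4*m^2 + m*(13*c - 35) + 24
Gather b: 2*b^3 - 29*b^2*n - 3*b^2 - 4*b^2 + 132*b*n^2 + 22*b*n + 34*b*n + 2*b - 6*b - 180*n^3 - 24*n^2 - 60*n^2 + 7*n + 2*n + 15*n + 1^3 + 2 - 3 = 2*b^3 + b^2*(-29*n - 7) + b*(132*n^2 + 56*n - 4) - 180*n^3 - 84*n^2 + 24*n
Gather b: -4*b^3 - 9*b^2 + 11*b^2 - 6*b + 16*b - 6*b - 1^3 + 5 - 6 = -4*b^3 + 2*b^2 + 4*b - 2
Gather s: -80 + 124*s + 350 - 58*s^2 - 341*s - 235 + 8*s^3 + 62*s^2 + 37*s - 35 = 8*s^3 + 4*s^2 - 180*s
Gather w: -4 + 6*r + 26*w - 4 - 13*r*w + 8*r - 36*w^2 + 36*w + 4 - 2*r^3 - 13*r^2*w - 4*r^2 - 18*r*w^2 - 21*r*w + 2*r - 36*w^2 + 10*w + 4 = -2*r^3 - 4*r^2 + 16*r + w^2*(-18*r - 72) + w*(-13*r^2 - 34*r + 72)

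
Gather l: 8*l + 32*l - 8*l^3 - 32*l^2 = -8*l^3 - 32*l^2 + 40*l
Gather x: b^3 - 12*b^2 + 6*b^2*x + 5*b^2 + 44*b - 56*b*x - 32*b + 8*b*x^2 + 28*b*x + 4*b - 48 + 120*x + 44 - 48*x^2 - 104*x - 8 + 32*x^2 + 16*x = b^3 - 7*b^2 + 16*b + x^2*(8*b - 16) + x*(6*b^2 - 28*b + 32) - 12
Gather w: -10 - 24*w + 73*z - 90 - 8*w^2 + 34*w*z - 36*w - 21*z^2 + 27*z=-8*w^2 + w*(34*z - 60) - 21*z^2 + 100*z - 100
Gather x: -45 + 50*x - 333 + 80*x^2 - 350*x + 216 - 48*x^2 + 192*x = 32*x^2 - 108*x - 162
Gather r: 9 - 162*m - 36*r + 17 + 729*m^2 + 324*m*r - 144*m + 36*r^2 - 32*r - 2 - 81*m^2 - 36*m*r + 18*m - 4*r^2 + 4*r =648*m^2 - 288*m + 32*r^2 + r*(288*m - 64) + 24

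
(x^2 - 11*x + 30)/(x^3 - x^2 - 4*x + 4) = (x^2 - 11*x + 30)/(x^3 - x^2 - 4*x + 4)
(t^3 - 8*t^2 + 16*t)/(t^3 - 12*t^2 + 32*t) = (t - 4)/(t - 8)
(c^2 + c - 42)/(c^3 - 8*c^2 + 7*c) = (c^2 + c - 42)/(c*(c^2 - 8*c + 7))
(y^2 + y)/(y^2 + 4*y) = (y + 1)/(y + 4)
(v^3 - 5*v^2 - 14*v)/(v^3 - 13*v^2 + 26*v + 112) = v/(v - 8)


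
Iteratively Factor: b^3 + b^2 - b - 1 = (b + 1)*(b^2 - 1) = (b + 1)^2*(b - 1)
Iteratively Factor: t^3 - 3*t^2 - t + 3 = (t - 3)*(t^2 - 1) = (t - 3)*(t - 1)*(t + 1)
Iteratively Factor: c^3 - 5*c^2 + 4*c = (c)*(c^2 - 5*c + 4) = c*(c - 4)*(c - 1)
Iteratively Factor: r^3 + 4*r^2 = (r + 4)*(r^2) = r*(r + 4)*(r)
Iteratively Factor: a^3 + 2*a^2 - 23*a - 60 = (a + 3)*(a^2 - a - 20) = (a + 3)*(a + 4)*(a - 5)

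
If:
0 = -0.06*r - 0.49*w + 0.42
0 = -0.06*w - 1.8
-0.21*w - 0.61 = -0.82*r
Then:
No Solution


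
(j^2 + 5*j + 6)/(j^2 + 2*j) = (j + 3)/j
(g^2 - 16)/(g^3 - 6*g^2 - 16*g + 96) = 1/(g - 6)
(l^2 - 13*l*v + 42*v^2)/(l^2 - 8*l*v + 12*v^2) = (-l + 7*v)/(-l + 2*v)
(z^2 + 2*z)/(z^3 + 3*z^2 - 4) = z/(z^2 + z - 2)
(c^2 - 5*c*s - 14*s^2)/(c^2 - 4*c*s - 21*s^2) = (c + 2*s)/(c + 3*s)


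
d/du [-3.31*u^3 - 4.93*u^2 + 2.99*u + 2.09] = -9.93*u^2 - 9.86*u + 2.99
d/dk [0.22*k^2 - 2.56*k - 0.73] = 0.44*k - 2.56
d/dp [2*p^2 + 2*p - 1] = 4*p + 2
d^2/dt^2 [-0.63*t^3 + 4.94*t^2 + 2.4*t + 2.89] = 9.88 - 3.78*t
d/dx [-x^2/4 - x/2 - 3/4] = -x/2 - 1/2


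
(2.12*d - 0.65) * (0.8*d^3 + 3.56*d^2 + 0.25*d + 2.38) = 1.696*d^4 + 7.0272*d^3 - 1.784*d^2 + 4.8831*d - 1.547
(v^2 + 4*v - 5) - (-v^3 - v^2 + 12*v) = v^3 + 2*v^2 - 8*v - 5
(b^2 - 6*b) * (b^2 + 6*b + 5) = b^4 - 31*b^2 - 30*b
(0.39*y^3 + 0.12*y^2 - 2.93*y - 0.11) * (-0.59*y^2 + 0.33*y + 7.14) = -0.2301*y^5 + 0.0579*y^4 + 4.5529*y^3 - 0.0452000000000002*y^2 - 20.9565*y - 0.7854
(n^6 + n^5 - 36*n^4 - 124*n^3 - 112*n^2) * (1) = n^6 + n^5 - 36*n^4 - 124*n^3 - 112*n^2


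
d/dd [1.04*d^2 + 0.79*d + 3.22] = 2.08*d + 0.79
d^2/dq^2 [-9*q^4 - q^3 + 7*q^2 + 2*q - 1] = -108*q^2 - 6*q + 14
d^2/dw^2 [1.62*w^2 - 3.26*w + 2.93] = 3.24000000000000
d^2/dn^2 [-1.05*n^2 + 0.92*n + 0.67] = -2.10000000000000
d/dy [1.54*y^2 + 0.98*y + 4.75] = 3.08*y + 0.98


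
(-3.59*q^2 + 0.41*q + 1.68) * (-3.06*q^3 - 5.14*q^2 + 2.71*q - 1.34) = 10.9854*q^5 + 17.198*q^4 - 16.9771*q^3 - 2.7135*q^2 + 4.0034*q - 2.2512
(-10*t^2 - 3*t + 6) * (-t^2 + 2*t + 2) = 10*t^4 - 17*t^3 - 32*t^2 + 6*t + 12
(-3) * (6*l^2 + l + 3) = -18*l^2 - 3*l - 9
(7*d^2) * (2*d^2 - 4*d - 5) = 14*d^4 - 28*d^3 - 35*d^2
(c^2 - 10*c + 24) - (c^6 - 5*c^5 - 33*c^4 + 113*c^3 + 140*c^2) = -c^6 + 5*c^5 + 33*c^4 - 113*c^3 - 139*c^2 - 10*c + 24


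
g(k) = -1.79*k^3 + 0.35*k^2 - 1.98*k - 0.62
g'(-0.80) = -5.98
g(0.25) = -1.12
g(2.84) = -44.42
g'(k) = -5.37*k^2 + 0.7*k - 1.98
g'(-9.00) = -443.25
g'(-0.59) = -4.26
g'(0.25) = -2.14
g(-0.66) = 1.35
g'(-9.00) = -443.25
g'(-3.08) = -55.08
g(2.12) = -20.30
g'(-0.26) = -2.53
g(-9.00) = 1350.46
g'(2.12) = -24.63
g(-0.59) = 1.04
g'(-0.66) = -4.78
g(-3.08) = 61.10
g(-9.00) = 1350.46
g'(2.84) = -43.30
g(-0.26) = -0.05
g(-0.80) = 2.10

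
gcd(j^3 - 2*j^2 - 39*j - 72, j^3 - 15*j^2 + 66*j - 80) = j - 8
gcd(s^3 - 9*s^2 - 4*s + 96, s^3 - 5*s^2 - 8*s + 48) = s^2 - s - 12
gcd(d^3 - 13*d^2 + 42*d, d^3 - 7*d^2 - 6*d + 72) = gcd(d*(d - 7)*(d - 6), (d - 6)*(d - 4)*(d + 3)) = d - 6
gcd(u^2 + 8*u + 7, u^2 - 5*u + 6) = 1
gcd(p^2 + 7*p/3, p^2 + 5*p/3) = p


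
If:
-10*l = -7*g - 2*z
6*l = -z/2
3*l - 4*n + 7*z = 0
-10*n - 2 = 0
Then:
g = 136/2835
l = 4/405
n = -1/5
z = -16/135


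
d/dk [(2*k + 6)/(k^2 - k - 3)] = 2*k*(-k - 6)/(k^4 - 2*k^3 - 5*k^2 + 6*k + 9)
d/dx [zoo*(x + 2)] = zoo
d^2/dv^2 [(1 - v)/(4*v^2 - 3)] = 8*(16*v^2*(1 - v) + (3*v - 1)*(4*v^2 - 3))/(4*v^2 - 3)^3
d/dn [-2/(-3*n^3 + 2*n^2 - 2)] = 2*n*(4 - 9*n)/(3*n^3 - 2*n^2 + 2)^2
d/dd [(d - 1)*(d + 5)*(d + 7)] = 3*d^2 + 22*d + 23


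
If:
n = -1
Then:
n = -1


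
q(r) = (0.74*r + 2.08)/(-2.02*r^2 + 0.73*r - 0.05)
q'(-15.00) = 0.00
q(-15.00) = 0.02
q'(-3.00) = -0.03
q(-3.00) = 0.01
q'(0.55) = 52.23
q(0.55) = -9.58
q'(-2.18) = -0.10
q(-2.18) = -0.04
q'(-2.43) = -0.07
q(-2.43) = -0.02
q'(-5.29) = -0.00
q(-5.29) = 0.03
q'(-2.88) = -0.04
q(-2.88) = 0.00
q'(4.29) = 0.05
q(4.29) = -0.15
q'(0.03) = -1454.56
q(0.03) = -70.27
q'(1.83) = 0.63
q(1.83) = -0.63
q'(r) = (0.74*r + 2.08)*(4.04*r - 0.73)/(-2.02*r^2 + 0.73*r - 0.05)^2 + 0.74/(-2.02*r^2 + 0.73*r - 0.05)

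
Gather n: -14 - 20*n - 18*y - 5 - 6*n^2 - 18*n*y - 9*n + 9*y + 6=-6*n^2 + n*(-18*y - 29) - 9*y - 13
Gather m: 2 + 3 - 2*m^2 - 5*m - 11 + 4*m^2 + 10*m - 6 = 2*m^2 + 5*m - 12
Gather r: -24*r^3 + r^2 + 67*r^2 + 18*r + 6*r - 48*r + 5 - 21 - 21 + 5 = -24*r^3 + 68*r^2 - 24*r - 32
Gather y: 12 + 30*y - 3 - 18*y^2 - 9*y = -18*y^2 + 21*y + 9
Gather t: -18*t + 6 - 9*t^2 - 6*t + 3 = -9*t^2 - 24*t + 9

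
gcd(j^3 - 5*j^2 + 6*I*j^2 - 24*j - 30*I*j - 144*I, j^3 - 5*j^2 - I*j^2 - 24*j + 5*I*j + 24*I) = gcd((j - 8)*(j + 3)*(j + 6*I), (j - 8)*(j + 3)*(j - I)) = j^2 - 5*j - 24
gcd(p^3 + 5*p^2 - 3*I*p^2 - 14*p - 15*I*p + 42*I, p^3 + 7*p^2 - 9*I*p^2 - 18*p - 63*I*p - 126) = p^2 + p*(7 - 3*I) - 21*I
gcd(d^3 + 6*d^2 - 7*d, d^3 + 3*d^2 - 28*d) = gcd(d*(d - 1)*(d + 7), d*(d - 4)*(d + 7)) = d^2 + 7*d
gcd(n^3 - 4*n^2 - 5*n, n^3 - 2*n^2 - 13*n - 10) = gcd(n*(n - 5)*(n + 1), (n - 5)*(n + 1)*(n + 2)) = n^2 - 4*n - 5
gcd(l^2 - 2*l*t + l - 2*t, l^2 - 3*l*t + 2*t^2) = -l + 2*t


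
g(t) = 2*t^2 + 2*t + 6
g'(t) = 4*t + 2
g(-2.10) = 10.62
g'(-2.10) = -6.40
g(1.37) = 12.49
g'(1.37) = 7.48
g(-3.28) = 20.96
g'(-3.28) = -11.12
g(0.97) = 9.82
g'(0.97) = 5.88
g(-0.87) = 5.77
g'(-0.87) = -1.48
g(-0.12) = 5.79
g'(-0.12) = 1.52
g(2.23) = 20.41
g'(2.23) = 10.92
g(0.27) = 6.69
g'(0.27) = 3.08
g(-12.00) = 270.00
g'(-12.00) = -46.00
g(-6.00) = 66.00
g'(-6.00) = -22.00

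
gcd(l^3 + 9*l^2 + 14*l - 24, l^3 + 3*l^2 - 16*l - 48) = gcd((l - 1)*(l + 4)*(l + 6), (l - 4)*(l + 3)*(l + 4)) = l + 4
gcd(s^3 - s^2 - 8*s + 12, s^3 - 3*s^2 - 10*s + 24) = s^2 + s - 6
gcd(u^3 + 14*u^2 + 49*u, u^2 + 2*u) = u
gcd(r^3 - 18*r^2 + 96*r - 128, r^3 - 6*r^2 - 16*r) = r - 8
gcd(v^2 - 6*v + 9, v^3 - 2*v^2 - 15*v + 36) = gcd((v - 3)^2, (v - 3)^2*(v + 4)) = v^2 - 6*v + 9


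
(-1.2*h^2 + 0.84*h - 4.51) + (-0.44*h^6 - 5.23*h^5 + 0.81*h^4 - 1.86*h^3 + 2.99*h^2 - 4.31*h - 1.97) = -0.44*h^6 - 5.23*h^5 + 0.81*h^4 - 1.86*h^3 + 1.79*h^2 - 3.47*h - 6.48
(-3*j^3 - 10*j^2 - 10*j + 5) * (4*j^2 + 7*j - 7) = -12*j^5 - 61*j^4 - 89*j^3 + 20*j^2 + 105*j - 35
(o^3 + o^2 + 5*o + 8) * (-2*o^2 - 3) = -2*o^5 - 2*o^4 - 13*o^3 - 19*o^2 - 15*o - 24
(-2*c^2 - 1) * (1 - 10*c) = 20*c^3 - 2*c^2 + 10*c - 1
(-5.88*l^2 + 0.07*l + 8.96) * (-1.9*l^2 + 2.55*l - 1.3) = 11.172*l^4 - 15.127*l^3 - 9.2015*l^2 + 22.757*l - 11.648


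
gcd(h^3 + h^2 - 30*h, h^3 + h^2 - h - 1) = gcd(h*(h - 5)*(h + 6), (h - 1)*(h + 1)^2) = 1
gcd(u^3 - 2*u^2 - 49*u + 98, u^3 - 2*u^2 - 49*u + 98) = u^3 - 2*u^2 - 49*u + 98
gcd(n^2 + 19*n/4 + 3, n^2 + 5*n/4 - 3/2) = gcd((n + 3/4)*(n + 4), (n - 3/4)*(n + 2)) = 1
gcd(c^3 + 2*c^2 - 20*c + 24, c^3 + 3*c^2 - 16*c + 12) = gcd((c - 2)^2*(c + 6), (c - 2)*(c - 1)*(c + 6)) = c^2 + 4*c - 12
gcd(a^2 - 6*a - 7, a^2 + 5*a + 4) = a + 1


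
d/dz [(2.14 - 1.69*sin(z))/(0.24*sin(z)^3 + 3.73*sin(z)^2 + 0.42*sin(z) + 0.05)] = (0.8112*sin(z)^3 + 4.7629*sin(z)^2 - 15.9644*sin(z) - 0.9833)*cos(z)/(0.0576*sin(z)^6 + 1.7904*sin(z)^5 + 14.1145*sin(z)^4 + 3.1572*sin(z)^3 + 0.5494*sin(z)^2 + 0.042*sin(z) + 0.0025)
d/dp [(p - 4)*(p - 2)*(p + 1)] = 3*p^2 - 10*p + 2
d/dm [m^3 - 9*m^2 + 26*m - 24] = 3*m^2 - 18*m + 26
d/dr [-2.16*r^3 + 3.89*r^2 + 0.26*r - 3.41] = -6.48*r^2 + 7.78*r + 0.26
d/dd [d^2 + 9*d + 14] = 2*d + 9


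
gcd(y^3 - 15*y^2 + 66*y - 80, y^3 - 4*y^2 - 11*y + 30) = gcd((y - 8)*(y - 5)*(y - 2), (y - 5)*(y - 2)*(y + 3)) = y^2 - 7*y + 10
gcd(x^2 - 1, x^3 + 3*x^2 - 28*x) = 1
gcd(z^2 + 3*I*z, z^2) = z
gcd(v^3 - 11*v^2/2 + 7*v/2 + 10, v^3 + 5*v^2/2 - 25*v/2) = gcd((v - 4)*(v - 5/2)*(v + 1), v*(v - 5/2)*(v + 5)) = v - 5/2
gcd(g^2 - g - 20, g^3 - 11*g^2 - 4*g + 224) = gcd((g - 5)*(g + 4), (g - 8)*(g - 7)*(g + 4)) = g + 4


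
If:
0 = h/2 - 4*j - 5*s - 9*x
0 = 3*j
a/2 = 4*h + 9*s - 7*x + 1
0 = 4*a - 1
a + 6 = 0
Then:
No Solution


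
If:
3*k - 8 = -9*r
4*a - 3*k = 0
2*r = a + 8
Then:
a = -56/17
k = -224/51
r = 40/17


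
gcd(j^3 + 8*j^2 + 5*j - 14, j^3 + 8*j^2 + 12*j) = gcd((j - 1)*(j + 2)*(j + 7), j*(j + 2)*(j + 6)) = j + 2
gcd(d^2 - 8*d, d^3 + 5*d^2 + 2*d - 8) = 1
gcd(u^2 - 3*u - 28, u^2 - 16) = u + 4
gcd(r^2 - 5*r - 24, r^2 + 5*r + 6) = r + 3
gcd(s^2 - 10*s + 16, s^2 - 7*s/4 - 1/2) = s - 2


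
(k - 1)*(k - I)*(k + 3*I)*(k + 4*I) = k^4 - k^3 + 6*I*k^3 - 5*k^2 - 6*I*k^2 + 5*k + 12*I*k - 12*I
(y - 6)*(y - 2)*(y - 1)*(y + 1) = y^4 - 8*y^3 + 11*y^2 + 8*y - 12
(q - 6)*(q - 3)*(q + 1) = q^3 - 8*q^2 + 9*q + 18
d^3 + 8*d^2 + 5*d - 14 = (d - 1)*(d + 2)*(d + 7)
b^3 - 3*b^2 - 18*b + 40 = (b - 5)*(b - 2)*(b + 4)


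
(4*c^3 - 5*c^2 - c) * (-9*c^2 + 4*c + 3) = -36*c^5 + 61*c^4 + c^3 - 19*c^2 - 3*c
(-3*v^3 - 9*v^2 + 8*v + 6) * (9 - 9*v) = 27*v^4 + 54*v^3 - 153*v^2 + 18*v + 54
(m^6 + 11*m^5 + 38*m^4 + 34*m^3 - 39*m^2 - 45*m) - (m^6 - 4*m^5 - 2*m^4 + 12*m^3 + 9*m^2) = 15*m^5 + 40*m^4 + 22*m^3 - 48*m^2 - 45*m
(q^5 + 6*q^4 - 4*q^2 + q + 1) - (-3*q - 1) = q^5 + 6*q^4 - 4*q^2 + 4*q + 2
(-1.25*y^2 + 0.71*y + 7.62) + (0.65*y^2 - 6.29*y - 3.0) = -0.6*y^2 - 5.58*y + 4.62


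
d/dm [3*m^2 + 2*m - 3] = 6*m + 2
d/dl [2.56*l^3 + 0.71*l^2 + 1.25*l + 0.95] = 7.68*l^2 + 1.42*l + 1.25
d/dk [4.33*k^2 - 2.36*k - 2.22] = 8.66*k - 2.36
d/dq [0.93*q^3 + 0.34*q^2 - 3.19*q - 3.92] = 2.79*q^2 + 0.68*q - 3.19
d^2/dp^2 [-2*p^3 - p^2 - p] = -12*p - 2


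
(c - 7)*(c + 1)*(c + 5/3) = c^3 - 13*c^2/3 - 17*c - 35/3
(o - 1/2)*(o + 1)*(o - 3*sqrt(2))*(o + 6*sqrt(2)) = o^4 + o^3/2 + 3*sqrt(2)*o^3 - 73*o^2/2 + 3*sqrt(2)*o^2/2 - 18*o - 3*sqrt(2)*o/2 + 18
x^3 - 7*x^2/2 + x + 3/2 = (x - 3)*(x - 1)*(x + 1/2)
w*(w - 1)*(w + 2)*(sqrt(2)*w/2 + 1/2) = sqrt(2)*w^4/2 + w^3/2 + sqrt(2)*w^3/2 - sqrt(2)*w^2 + w^2/2 - w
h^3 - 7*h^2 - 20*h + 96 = (h - 8)*(h - 3)*(h + 4)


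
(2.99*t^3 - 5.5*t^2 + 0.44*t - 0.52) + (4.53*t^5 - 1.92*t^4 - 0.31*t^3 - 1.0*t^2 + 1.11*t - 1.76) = 4.53*t^5 - 1.92*t^4 + 2.68*t^3 - 6.5*t^2 + 1.55*t - 2.28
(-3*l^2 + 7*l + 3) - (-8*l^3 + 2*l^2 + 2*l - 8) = 8*l^3 - 5*l^2 + 5*l + 11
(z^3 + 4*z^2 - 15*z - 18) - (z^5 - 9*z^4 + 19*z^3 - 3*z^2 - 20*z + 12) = -z^5 + 9*z^4 - 18*z^3 + 7*z^2 + 5*z - 30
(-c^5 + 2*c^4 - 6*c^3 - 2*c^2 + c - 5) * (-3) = 3*c^5 - 6*c^4 + 18*c^3 + 6*c^2 - 3*c + 15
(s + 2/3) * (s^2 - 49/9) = s^3 + 2*s^2/3 - 49*s/9 - 98/27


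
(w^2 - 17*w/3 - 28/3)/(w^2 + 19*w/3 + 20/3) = (w - 7)/(w + 5)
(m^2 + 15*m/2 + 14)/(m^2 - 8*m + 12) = (m^2 + 15*m/2 + 14)/(m^2 - 8*m + 12)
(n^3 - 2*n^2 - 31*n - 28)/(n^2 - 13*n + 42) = (n^2 + 5*n + 4)/(n - 6)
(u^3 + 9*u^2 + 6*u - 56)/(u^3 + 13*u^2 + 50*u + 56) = (u - 2)/(u + 2)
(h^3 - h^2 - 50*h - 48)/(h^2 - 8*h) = h + 7 + 6/h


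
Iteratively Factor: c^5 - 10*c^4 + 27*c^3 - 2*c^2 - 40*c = (c)*(c^4 - 10*c^3 + 27*c^2 - 2*c - 40) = c*(c - 2)*(c^3 - 8*c^2 + 11*c + 20) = c*(c - 5)*(c - 2)*(c^2 - 3*c - 4) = c*(c - 5)*(c - 2)*(c + 1)*(c - 4)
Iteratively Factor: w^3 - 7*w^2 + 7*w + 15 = (w + 1)*(w^2 - 8*w + 15) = (w - 3)*(w + 1)*(w - 5)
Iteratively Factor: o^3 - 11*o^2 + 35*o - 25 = (o - 5)*(o^2 - 6*o + 5) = (o - 5)^2*(o - 1)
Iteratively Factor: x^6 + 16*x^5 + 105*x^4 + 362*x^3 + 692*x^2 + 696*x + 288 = (x + 3)*(x^5 + 13*x^4 + 66*x^3 + 164*x^2 + 200*x + 96) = (x + 2)*(x + 3)*(x^4 + 11*x^3 + 44*x^2 + 76*x + 48) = (x + 2)^2*(x + 3)*(x^3 + 9*x^2 + 26*x + 24) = (x + 2)^2*(x + 3)*(x + 4)*(x^2 + 5*x + 6) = (x + 2)^3*(x + 3)*(x + 4)*(x + 3)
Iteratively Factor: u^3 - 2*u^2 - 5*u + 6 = (u - 1)*(u^2 - u - 6) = (u - 1)*(u + 2)*(u - 3)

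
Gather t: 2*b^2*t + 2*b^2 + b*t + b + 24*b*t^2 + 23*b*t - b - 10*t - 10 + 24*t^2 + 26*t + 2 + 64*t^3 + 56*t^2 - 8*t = 2*b^2 + 64*t^3 + t^2*(24*b + 80) + t*(2*b^2 + 24*b + 8) - 8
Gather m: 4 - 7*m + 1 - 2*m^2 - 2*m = -2*m^2 - 9*m + 5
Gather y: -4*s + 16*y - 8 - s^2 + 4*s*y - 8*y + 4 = -s^2 - 4*s + y*(4*s + 8) - 4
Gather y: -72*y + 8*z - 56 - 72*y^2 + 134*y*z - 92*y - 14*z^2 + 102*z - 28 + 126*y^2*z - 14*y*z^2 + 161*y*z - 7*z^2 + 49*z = y^2*(126*z - 72) + y*(-14*z^2 + 295*z - 164) - 21*z^2 + 159*z - 84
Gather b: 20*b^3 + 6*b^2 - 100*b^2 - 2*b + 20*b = 20*b^3 - 94*b^2 + 18*b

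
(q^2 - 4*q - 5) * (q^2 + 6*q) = q^4 + 2*q^3 - 29*q^2 - 30*q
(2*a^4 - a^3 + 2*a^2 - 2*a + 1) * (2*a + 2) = 4*a^5 + 2*a^4 + 2*a^3 - 2*a + 2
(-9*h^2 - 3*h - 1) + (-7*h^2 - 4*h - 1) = -16*h^2 - 7*h - 2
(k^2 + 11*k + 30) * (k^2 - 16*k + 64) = k^4 - 5*k^3 - 82*k^2 + 224*k + 1920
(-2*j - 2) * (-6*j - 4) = 12*j^2 + 20*j + 8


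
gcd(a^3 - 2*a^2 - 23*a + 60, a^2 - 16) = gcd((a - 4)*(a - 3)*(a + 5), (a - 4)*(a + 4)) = a - 4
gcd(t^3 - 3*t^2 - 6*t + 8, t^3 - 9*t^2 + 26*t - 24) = t - 4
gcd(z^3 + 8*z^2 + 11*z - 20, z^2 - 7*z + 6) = z - 1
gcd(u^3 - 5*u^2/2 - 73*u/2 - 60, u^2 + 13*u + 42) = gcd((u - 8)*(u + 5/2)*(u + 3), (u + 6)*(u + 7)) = 1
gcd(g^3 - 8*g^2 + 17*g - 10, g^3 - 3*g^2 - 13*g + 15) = g^2 - 6*g + 5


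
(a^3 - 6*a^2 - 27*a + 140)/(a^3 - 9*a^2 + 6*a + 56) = (a + 5)/(a + 2)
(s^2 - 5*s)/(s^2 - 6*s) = (s - 5)/(s - 6)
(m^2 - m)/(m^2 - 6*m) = (m - 1)/(m - 6)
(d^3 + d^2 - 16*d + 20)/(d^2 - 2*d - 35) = (d^2 - 4*d + 4)/(d - 7)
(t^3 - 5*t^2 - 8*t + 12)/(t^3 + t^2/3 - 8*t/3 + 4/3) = 3*(t - 6)/(3*t - 2)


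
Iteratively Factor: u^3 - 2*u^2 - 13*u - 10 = (u + 2)*(u^2 - 4*u - 5) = (u - 5)*(u + 2)*(u + 1)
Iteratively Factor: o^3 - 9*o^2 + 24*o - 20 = (o - 5)*(o^2 - 4*o + 4) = (o - 5)*(o - 2)*(o - 2)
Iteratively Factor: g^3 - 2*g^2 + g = (g - 1)*(g^2 - g) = (g - 1)^2*(g)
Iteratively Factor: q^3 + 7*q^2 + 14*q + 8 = (q + 4)*(q^2 + 3*q + 2) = (q + 2)*(q + 4)*(q + 1)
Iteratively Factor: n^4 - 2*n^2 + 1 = (n - 1)*(n^3 + n^2 - n - 1) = (n - 1)*(n + 1)*(n^2 - 1) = (n - 1)*(n + 1)^2*(n - 1)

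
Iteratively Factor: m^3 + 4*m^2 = (m + 4)*(m^2) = m*(m + 4)*(m)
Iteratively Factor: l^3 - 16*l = (l - 4)*(l^2 + 4*l) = l*(l - 4)*(l + 4)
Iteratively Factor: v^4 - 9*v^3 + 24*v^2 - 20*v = (v - 2)*(v^3 - 7*v^2 + 10*v) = (v - 2)^2*(v^2 - 5*v) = (v - 5)*(v - 2)^2*(v)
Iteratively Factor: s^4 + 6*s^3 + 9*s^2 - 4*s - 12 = (s + 3)*(s^3 + 3*s^2 - 4) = (s + 2)*(s + 3)*(s^2 + s - 2) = (s - 1)*(s + 2)*(s + 3)*(s + 2)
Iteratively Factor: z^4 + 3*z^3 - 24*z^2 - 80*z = (z - 5)*(z^3 + 8*z^2 + 16*z) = z*(z - 5)*(z^2 + 8*z + 16) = z*(z - 5)*(z + 4)*(z + 4)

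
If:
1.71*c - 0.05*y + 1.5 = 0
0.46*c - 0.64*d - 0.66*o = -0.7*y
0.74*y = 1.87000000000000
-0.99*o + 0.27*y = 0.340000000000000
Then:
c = -0.80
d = 1.83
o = 0.35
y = 2.53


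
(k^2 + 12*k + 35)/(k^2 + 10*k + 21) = (k + 5)/(k + 3)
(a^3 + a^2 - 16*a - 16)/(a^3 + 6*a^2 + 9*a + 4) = (a - 4)/(a + 1)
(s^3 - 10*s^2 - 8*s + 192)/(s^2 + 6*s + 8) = (s^2 - 14*s + 48)/(s + 2)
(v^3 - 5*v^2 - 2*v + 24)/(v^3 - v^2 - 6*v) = (v - 4)/v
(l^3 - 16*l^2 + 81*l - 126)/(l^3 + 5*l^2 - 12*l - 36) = (l^2 - 13*l + 42)/(l^2 + 8*l + 12)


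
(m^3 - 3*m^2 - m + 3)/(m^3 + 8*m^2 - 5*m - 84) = (m^2 - 1)/(m^2 + 11*m + 28)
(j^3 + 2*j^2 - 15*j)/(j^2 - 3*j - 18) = j*(-j^2 - 2*j + 15)/(-j^2 + 3*j + 18)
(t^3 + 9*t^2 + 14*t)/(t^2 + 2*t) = t + 7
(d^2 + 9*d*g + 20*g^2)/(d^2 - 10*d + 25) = (d^2 + 9*d*g + 20*g^2)/(d^2 - 10*d + 25)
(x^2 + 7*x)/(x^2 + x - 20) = x*(x + 7)/(x^2 + x - 20)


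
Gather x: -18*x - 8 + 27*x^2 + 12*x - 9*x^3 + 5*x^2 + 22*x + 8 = -9*x^3 + 32*x^2 + 16*x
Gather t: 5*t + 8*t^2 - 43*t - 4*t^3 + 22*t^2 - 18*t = -4*t^3 + 30*t^2 - 56*t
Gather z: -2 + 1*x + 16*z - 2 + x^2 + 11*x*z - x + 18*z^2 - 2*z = x^2 + 18*z^2 + z*(11*x + 14) - 4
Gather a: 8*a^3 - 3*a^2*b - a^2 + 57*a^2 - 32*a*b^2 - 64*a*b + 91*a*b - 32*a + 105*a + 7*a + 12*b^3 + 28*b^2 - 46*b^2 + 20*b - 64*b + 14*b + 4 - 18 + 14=8*a^3 + a^2*(56 - 3*b) + a*(-32*b^2 + 27*b + 80) + 12*b^3 - 18*b^2 - 30*b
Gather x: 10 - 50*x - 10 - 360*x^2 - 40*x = -360*x^2 - 90*x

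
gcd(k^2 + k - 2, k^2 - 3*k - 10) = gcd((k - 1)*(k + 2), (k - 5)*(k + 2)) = k + 2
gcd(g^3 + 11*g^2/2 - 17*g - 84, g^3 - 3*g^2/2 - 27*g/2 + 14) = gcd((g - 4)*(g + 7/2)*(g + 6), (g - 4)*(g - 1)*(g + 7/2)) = g^2 - g/2 - 14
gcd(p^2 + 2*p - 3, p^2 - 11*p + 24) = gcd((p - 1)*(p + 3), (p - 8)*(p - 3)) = 1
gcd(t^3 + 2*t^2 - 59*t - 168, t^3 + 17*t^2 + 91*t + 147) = t^2 + 10*t + 21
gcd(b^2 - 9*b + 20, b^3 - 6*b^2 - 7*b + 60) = b^2 - 9*b + 20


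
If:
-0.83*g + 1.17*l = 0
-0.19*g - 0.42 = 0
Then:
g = -2.21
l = -1.57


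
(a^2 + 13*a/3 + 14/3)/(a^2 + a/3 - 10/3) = (3*a + 7)/(3*a - 5)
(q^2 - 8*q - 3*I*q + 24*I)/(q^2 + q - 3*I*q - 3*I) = (q - 8)/(q + 1)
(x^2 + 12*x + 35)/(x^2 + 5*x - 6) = (x^2 + 12*x + 35)/(x^2 + 5*x - 6)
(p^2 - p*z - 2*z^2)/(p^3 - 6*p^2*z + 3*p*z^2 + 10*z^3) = 1/(p - 5*z)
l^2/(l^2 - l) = l/(l - 1)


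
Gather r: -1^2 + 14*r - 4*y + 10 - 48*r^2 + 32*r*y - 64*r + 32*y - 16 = -48*r^2 + r*(32*y - 50) + 28*y - 7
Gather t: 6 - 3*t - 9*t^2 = -9*t^2 - 3*t + 6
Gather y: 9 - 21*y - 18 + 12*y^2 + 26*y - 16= 12*y^2 + 5*y - 25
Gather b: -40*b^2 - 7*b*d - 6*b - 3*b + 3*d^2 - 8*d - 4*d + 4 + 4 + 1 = -40*b^2 + b*(-7*d - 9) + 3*d^2 - 12*d + 9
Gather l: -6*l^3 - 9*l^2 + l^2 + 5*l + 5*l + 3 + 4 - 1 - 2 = -6*l^3 - 8*l^2 + 10*l + 4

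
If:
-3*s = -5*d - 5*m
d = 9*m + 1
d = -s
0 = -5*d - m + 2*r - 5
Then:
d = 5/77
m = -8/77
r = 201/77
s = -5/77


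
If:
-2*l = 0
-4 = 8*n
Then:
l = 0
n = -1/2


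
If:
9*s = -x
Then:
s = -x/9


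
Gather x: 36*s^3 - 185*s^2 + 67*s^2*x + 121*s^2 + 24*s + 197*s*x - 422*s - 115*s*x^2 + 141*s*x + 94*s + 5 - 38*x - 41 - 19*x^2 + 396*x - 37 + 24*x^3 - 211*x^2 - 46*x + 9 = 36*s^3 - 64*s^2 - 304*s + 24*x^3 + x^2*(-115*s - 230) + x*(67*s^2 + 338*s + 312) - 64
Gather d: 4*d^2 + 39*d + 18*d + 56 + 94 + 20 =4*d^2 + 57*d + 170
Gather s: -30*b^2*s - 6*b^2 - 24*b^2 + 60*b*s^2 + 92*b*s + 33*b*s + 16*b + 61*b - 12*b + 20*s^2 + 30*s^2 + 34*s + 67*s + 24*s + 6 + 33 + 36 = -30*b^2 + 65*b + s^2*(60*b + 50) + s*(-30*b^2 + 125*b + 125) + 75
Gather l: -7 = -7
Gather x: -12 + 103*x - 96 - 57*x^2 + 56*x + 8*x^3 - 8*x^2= 8*x^3 - 65*x^2 + 159*x - 108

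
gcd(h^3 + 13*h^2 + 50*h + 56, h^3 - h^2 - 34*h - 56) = h^2 + 6*h + 8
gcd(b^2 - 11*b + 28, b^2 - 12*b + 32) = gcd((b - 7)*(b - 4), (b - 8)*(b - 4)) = b - 4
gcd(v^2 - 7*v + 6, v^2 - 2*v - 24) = v - 6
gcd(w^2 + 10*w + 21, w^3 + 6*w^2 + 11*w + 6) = w + 3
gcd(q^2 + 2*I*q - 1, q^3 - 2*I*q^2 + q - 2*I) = q + I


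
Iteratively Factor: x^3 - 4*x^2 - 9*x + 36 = (x - 4)*(x^2 - 9) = (x - 4)*(x + 3)*(x - 3)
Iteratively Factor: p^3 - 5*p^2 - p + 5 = (p + 1)*(p^2 - 6*p + 5) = (p - 1)*(p + 1)*(p - 5)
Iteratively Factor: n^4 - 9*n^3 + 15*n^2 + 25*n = (n - 5)*(n^3 - 4*n^2 - 5*n) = n*(n - 5)*(n^2 - 4*n - 5) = n*(n - 5)*(n + 1)*(n - 5)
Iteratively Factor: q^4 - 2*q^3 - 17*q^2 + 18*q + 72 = (q - 4)*(q^3 + 2*q^2 - 9*q - 18) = (q - 4)*(q - 3)*(q^2 + 5*q + 6) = (q - 4)*(q - 3)*(q + 3)*(q + 2)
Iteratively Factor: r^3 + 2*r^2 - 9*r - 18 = (r + 3)*(r^2 - r - 6) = (r + 2)*(r + 3)*(r - 3)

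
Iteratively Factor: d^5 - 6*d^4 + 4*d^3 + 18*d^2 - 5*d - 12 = (d - 1)*(d^4 - 5*d^3 - d^2 + 17*d + 12) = (d - 1)*(d + 1)*(d^3 - 6*d^2 + 5*d + 12) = (d - 1)*(d + 1)^2*(d^2 - 7*d + 12) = (d - 3)*(d - 1)*(d + 1)^2*(d - 4)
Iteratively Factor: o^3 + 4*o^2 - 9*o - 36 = (o - 3)*(o^2 + 7*o + 12) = (o - 3)*(o + 4)*(o + 3)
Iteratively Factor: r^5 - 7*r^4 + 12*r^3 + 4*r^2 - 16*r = (r - 2)*(r^4 - 5*r^3 + 2*r^2 + 8*r) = (r - 2)*(r + 1)*(r^3 - 6*r^2 + 8*r) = r*(r - 2)*(r + 1)*(r^2 - 6*r + 8) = r*(r - 4)*(r - 2)*(r + 1)*(r - 2)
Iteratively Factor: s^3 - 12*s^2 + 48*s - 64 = (s - 4)*(s^2 - 8*s + 16) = (s - 4)^2*(s - 4)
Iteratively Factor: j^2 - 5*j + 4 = (j - 4)*(j - 1)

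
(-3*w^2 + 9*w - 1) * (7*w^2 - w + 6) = -21*w^4 + 66*w^3 - 34*w^2 + 55*w - 6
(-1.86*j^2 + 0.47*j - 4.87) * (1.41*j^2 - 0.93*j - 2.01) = -2.6226*j^4 + 2.3925*j^3 - 3.5652*j^2 + 3.5844*j + 9.7887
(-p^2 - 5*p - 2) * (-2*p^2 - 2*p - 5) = 2*p^4 + 12*p^3 + 19*p^2 + 29*p + 10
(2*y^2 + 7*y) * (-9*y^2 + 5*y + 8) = -18*y^4 - 53*y^3 + 51*y^2 + 56*y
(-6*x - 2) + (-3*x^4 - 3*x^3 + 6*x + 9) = -3*x^4 - 3*x^3 + 7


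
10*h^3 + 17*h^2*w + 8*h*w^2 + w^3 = (h + w)*(2*h + w)*(5*h + w)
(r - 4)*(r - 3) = r^2 - 7*r + 12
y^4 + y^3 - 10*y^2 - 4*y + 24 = (y - 2)^2*(y + 2)*(y + 3)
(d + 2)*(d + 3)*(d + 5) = d^3 + 10*d^2 + 31*d + 30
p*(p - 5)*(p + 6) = p^3 + p^2 - 30*p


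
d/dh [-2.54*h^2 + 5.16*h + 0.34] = 5.16 - 5.08*h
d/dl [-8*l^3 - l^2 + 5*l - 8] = -24*l^2 - 2*l + 5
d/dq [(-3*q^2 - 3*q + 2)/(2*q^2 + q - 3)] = (3*q^2 + 10*q + 7)/(4*q^4 + 4*q^3 - 11*q^2 - 6*q + 9)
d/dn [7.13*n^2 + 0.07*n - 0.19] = 14.26*n + 0.07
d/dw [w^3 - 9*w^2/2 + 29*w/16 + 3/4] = 3*w^2 - 9*w + 29/16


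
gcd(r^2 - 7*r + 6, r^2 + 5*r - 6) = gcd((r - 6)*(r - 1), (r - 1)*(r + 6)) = r - 1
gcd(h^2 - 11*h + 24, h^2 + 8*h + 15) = 1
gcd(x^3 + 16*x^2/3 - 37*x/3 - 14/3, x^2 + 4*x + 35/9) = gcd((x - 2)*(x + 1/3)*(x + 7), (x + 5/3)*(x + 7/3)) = 1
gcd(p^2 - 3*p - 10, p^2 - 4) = p + 2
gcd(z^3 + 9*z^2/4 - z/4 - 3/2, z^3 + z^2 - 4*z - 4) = z^2 + 3*z + 2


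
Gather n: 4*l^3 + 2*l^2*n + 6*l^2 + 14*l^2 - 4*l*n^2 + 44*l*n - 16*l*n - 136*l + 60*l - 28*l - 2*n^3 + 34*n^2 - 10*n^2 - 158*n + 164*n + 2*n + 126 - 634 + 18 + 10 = 4*l^3 + 20*l^2 - 104*l - 2*n^3 + n^2*(24 - 4*l) + n*(2*l^2 + 28*l + 8) - 480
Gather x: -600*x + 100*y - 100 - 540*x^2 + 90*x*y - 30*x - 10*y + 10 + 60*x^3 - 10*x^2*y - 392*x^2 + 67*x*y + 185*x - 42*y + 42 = 60*x^3 + x^2*(-10*y - 932) + x*(157*y - 445) + 48*y - 48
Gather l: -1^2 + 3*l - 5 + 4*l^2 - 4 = 4*l^2 + 3*l - 10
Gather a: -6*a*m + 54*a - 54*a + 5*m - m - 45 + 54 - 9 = -6*a*m + 4*m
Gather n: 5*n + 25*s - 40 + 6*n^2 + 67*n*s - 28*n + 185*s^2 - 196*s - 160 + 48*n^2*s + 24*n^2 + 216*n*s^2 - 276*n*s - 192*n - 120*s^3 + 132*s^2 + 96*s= n^2*(48*s + 30) + n*(216*s^2 - 209*s - 215) - 120*s^3 + 317*s^2 - 75*s - 200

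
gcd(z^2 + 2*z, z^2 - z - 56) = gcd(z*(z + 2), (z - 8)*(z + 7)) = 1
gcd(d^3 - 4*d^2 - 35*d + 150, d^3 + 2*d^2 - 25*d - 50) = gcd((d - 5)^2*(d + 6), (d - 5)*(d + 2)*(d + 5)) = d - 5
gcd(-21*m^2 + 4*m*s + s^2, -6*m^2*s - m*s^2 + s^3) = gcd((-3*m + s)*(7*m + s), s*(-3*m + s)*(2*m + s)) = -3*m + s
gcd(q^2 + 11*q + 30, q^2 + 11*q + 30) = q^2 + 11*q + 30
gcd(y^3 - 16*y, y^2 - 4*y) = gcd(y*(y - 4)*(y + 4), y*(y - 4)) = y^2 - 4*y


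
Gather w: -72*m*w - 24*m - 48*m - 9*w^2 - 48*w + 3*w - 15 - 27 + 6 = -72*m - 9*w^2 + w*(-72*m - 45) - 36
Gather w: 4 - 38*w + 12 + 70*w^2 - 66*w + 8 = 70*w^2 - 104*w + 24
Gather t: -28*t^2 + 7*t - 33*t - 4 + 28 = -28*t^2 - 26*t + 24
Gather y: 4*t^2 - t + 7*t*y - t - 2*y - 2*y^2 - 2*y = 4*t^2 - 2*t - 2*y^2 + y*(7*t - 4)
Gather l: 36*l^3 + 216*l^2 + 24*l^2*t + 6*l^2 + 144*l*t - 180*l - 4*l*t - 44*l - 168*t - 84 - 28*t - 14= 36*l^3 + l^2*(24*t + 222) + l*(140*t - 224) - 196*t - 98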